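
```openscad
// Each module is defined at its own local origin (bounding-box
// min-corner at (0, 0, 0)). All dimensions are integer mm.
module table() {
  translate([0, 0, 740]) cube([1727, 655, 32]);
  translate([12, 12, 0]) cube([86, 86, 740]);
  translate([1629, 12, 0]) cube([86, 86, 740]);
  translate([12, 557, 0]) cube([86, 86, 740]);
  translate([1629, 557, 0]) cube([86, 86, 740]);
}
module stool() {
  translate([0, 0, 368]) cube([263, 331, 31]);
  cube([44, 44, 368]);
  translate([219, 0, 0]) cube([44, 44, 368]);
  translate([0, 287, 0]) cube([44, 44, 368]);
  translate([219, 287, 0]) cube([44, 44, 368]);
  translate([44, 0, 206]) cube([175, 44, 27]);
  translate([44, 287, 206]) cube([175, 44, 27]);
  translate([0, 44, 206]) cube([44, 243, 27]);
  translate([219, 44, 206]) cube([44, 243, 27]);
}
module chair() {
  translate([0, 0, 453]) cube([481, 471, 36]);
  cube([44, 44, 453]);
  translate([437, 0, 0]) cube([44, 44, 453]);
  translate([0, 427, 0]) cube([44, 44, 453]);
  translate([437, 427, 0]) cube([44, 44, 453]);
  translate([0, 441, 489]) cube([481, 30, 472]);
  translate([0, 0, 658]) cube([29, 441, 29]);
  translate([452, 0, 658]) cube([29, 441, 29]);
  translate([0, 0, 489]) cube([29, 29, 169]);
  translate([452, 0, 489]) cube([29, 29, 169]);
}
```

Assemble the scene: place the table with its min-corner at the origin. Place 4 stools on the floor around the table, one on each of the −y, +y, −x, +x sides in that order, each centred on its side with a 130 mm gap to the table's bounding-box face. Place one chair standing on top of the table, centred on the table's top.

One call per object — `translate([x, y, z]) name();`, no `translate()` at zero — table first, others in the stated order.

table();
translate([732, -461, 0]) stool();
translate([732, 785, 0]) stool();
translate([-393, 162, 0]) stool();
translate([1857, 162, 0]) stool();
translate([623, 92, 772]) chair();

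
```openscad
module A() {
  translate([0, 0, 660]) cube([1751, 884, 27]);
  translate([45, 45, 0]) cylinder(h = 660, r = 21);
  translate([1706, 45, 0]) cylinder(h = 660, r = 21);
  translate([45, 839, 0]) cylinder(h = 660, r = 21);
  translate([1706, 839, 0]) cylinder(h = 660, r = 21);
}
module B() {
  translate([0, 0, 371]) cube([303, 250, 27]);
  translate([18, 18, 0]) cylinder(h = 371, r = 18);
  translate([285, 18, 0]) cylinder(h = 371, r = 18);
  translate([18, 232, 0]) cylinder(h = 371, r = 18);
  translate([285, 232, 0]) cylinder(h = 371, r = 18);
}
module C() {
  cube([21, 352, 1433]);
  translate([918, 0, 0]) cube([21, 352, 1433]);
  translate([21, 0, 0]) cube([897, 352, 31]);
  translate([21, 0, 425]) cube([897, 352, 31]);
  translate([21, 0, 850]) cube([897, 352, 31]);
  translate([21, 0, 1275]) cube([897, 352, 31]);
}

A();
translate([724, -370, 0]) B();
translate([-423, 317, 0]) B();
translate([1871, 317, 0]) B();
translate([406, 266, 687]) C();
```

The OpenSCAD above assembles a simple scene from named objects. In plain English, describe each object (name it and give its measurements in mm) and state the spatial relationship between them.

A is a table: top 1751 mm (x) × 884 mm (y), 27 mm thick, upper face at z = 687 mm, on four round legs of 42 mm diameter, each leg's bounding box inset 24 mm from the nearest pair of top edges, running from z = 0 to the bottom of the top.

B is a simple wooden stool: a rectangular seat 303 mm (x) by 250 mm (y), 27 mm thick, top face at z = 398 mm, on four round legs, each 36 mm in diameter. The legs rest on z = 0, each leg's axis is inset half a diameter from the nearest pair of seat edges (so the leg's bounding box is flush with the corner).

C is an open bookshelf. Two side panels, each 21 mm thick, 352 mm deep and 1433 mm tall, stand 939 mm apart (outside-to-outside). Between them sit 4 shelves, each 31 mm thick and 352 mm deep, spanning the full gap between the sides. The bottom shelf rests on the floor (its underside at z = 0) and the clear gap between one shelf's top and the next shelf's underside is 394 mm.

Three stools sit around the table at the −y, −x, +x sides. The bookshelf is on top of the table, centred.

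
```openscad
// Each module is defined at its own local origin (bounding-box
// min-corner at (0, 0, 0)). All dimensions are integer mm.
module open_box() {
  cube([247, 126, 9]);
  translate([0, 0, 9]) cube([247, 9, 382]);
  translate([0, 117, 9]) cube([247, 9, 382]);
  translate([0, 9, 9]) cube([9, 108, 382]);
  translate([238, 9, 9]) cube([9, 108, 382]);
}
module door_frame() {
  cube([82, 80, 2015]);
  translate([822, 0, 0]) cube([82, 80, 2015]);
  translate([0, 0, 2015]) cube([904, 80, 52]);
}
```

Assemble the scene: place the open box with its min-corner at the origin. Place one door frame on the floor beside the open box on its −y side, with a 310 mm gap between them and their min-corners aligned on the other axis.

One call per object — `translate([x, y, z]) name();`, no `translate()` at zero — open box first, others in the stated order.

open_box();
translate([0, -390, 0]) door_frame();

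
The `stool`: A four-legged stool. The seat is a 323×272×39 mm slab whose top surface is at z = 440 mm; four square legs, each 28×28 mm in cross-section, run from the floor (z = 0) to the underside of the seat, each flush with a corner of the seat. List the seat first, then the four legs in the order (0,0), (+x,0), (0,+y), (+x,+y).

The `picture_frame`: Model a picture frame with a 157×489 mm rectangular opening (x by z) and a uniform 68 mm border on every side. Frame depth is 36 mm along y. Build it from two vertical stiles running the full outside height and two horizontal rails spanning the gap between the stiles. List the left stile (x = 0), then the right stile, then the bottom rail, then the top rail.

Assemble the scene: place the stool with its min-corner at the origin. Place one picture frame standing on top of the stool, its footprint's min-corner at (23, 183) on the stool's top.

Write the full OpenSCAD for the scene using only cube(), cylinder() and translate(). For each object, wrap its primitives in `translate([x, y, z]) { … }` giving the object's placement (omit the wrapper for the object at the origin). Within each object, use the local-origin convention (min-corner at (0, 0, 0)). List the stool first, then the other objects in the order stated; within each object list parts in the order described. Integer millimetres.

translate([0, 0, 401]) cube([323, 272, 39]);
cube([28, 28, 401]);
translate([295, 0, 0]) cube([28, 28, 401]);
translate([0, 244, 0]) cube([28, 28, 401]);
translate([295, 244, 0]) cube([28, 28, 401]);
translate([23, 183, 440]) {
  cube([68, 36, 625]);
  translate([225, 0, 0]) cube([68, 36, 625]);
  translate([68, 0, 0]) cube([157, 36, 68]);
  translate([68, 0, 557]) cube([157, 36, 68]);
}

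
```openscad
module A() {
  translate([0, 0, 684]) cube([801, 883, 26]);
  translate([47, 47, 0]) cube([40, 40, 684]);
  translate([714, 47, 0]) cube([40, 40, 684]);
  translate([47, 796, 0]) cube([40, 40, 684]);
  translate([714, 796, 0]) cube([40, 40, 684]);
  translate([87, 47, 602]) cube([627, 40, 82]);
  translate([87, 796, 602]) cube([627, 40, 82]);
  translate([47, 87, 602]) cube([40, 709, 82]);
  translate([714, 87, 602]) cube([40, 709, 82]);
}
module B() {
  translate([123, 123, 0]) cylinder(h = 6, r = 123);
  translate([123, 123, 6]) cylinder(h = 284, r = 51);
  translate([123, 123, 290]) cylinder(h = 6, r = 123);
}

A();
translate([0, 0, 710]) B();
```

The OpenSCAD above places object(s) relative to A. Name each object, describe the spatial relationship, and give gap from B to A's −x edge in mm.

The spool's min-x is at 0; the table's min-x is 0; gap = 0 mm.

A is a table. B is a spool. The spool is on top of the table. The gap from the spool to the table's −x edge is 0 mm.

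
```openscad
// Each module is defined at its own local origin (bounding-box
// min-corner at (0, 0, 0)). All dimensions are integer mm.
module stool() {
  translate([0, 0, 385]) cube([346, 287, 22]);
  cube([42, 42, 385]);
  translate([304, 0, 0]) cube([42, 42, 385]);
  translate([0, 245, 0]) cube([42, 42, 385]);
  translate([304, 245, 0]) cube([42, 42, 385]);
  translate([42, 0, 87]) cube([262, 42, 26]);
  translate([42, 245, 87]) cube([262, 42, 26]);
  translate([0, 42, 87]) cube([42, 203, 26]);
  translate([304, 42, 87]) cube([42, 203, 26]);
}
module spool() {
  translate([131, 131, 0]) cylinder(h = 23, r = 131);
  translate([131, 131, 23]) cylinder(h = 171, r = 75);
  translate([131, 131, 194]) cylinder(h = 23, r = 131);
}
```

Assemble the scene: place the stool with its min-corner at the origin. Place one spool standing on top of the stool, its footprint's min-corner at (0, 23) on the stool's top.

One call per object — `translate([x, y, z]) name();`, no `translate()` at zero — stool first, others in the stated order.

stool();
translate([0, 23, 407]) spool();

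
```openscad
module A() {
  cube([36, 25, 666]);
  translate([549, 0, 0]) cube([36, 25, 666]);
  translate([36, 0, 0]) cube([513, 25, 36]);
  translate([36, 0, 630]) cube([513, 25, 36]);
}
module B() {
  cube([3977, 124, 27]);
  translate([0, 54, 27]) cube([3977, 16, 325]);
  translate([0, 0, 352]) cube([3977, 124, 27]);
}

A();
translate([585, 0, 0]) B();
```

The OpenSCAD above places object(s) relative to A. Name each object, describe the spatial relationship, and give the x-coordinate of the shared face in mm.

A is a picture frame. B is an I-beam. The I-beam is against the picture frame's +x side, with their −y faces flush. The x-coordinate of the shared face is 585 mm.

The picture frame's +x face and the I-beam's −x face are both at x = 585 mm.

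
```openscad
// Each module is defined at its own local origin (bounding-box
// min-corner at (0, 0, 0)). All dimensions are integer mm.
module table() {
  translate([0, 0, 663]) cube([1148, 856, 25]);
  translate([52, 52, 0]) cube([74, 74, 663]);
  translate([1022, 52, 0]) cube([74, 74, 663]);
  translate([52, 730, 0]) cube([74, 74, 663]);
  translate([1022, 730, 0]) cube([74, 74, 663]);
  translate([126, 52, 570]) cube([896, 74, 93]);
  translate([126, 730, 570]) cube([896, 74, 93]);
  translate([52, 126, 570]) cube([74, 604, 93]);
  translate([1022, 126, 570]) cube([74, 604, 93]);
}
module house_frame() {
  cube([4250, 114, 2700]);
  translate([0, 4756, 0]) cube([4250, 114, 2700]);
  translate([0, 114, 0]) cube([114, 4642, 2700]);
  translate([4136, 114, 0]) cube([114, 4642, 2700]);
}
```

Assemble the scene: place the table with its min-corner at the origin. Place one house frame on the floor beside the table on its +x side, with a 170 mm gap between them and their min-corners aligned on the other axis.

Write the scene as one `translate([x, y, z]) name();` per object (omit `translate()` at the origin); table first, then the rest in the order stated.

table();
translate([1318, 0, 0]) house_frame();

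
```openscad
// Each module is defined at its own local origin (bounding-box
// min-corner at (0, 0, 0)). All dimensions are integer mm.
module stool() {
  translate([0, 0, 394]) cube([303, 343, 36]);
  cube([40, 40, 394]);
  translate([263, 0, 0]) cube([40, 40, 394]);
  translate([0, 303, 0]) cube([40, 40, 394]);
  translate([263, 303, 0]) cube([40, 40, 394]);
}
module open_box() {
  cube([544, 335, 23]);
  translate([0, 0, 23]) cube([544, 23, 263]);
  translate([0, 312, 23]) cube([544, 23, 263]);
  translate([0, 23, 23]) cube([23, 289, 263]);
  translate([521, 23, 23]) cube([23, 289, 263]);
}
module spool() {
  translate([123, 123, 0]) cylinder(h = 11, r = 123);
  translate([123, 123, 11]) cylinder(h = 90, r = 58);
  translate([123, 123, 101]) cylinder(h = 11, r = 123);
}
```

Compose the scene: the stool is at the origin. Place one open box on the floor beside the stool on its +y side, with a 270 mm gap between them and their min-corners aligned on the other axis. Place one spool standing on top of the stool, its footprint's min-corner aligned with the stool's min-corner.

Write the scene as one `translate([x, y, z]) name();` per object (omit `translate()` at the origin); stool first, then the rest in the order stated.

stool();
translate([0, 613, 0]) open_box();
translate([0, 0, 430]) spool();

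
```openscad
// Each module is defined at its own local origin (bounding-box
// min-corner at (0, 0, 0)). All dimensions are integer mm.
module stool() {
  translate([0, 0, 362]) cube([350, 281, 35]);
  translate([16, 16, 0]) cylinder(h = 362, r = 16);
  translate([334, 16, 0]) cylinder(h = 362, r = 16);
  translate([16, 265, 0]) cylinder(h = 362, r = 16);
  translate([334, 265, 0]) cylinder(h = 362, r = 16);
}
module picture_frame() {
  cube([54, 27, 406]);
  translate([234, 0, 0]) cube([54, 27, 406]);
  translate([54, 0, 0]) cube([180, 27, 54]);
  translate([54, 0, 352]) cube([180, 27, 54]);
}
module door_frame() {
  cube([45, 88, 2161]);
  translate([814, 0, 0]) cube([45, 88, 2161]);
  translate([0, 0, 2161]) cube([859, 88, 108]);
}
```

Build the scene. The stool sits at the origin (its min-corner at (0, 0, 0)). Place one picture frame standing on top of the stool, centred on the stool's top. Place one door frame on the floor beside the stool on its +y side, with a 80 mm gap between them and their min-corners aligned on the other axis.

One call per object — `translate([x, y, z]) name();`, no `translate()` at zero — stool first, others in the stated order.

stool();
translate([31, 127, 397]) picture_frame();
translate([0, 361, 0]) door_frame();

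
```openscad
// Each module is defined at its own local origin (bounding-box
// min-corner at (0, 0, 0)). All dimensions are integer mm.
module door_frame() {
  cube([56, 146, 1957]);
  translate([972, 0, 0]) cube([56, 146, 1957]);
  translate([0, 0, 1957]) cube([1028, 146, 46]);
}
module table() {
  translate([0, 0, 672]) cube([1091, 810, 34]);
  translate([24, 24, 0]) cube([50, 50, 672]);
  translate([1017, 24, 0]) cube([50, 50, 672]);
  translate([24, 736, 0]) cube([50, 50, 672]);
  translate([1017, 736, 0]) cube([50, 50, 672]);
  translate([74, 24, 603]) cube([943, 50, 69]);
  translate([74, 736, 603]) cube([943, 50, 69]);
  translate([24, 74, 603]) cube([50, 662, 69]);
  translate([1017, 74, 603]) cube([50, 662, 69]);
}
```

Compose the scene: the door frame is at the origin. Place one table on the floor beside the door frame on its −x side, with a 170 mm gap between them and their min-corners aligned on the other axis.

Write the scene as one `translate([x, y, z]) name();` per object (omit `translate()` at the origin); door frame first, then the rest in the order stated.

door_frame();
translate([-1261, 0, 0]) table();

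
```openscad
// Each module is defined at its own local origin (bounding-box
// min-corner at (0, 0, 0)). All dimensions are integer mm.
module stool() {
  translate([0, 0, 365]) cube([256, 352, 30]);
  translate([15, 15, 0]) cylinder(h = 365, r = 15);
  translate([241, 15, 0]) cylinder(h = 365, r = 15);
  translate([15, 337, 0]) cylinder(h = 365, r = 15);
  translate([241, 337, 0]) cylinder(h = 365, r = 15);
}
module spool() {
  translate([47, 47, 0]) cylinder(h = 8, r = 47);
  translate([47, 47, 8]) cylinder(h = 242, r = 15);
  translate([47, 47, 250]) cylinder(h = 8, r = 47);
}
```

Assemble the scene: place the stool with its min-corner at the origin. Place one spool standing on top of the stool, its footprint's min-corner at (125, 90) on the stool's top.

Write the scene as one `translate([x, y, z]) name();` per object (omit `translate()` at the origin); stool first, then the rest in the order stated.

stool();
translate([125, 90, 395]) spool();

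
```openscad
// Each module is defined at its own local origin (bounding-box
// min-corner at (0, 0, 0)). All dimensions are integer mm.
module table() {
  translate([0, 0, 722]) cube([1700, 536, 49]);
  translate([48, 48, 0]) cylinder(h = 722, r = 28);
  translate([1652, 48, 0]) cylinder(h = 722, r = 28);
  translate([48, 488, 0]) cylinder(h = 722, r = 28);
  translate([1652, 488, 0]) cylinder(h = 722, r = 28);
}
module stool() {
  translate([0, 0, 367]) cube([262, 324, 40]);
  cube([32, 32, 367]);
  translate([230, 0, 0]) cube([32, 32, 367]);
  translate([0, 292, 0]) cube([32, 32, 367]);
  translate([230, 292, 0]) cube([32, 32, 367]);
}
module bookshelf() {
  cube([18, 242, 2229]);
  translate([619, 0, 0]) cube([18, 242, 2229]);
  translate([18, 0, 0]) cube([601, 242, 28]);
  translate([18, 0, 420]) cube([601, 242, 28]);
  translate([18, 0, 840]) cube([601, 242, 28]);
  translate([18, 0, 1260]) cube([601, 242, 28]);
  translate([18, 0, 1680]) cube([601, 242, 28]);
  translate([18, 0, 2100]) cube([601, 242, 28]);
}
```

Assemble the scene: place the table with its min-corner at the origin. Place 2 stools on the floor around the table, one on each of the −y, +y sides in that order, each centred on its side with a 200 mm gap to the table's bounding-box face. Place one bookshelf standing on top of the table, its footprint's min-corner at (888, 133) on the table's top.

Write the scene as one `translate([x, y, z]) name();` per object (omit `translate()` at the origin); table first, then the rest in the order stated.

table();
translate([719, -524, 0]) stool();
translate([719, 736, 0]) stool();
translate([888, 133, 771]) bookshelf();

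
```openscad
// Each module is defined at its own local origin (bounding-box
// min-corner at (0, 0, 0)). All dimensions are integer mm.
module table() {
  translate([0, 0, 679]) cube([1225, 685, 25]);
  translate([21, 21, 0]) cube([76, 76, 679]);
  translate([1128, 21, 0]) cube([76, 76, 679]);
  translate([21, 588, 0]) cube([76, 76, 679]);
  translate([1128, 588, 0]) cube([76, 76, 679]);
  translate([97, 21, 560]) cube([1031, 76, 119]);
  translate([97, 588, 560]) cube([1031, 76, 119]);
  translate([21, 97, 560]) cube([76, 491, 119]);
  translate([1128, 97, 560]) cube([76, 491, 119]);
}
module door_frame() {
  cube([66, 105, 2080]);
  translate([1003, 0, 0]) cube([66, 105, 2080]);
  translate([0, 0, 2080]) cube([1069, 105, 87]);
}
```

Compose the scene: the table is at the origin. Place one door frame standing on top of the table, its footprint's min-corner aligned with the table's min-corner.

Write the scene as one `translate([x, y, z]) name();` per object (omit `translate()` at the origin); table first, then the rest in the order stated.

table();
translate([0, 0, 704]) door_frame();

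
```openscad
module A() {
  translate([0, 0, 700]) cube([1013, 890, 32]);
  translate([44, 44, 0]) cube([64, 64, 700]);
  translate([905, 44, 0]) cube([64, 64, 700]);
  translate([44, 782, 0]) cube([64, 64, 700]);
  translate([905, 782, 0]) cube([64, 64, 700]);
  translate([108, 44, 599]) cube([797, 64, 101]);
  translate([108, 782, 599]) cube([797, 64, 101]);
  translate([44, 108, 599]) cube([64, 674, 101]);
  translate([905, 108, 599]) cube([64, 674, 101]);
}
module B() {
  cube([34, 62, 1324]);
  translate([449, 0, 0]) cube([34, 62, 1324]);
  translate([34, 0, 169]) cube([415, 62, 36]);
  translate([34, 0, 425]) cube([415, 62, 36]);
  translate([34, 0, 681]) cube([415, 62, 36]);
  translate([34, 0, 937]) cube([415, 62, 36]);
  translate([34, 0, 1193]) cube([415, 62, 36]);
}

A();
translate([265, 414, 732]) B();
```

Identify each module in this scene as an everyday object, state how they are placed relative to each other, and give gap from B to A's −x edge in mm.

A is a table. B is a ladder. The ladder is on top of the table, centred. The gap from the ladder to the table's −x edge is 265 mm.

The ladder's min-x is at 265; the table's min-x is 0; gap = 265 mm.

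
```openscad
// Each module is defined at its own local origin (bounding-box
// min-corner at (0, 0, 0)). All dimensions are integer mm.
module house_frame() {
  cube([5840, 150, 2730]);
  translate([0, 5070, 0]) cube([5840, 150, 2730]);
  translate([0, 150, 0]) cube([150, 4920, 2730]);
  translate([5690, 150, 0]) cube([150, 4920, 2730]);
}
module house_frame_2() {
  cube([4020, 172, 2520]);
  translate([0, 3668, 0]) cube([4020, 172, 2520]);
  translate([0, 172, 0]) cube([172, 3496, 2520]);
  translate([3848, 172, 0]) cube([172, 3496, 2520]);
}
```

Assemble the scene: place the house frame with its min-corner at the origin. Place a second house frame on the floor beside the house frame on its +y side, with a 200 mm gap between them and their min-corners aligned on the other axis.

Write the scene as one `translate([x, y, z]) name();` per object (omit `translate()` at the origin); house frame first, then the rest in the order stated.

house_frame();
translate([0, 5420, 0]) house_frame_2();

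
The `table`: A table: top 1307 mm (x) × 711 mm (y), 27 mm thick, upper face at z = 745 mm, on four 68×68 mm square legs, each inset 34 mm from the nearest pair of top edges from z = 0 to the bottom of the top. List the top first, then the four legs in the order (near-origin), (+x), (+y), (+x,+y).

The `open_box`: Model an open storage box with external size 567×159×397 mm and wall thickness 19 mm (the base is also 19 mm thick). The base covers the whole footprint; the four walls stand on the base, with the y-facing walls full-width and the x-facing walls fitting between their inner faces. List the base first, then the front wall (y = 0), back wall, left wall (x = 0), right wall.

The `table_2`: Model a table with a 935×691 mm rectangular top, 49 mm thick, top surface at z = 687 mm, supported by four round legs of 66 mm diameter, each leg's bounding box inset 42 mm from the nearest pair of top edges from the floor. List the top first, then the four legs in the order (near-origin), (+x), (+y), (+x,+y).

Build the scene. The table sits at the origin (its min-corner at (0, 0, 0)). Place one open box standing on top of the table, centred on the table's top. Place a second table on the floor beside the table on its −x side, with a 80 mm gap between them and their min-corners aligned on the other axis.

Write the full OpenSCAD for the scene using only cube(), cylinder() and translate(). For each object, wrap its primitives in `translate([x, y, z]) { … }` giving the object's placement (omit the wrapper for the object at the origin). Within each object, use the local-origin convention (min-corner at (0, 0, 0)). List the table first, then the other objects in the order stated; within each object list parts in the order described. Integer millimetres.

translate([0, 0, 718]) cube([1307, 711, 27]);
translate([34, 34, 0]) cube([68, 68, 718]);
translate([1205, 34, 0]) cube([68, 68, 718]);
translate([34, 609, 0]) cube([68, 68, 718]);
translate([1205, 609, 0]) cube([68, 68, 718]);
translate([370, 276, 745]) {
  cube([567, 159, 19]);
  translate([0, 0, 19]) cube([567, 19, 378]);
  translate([0, 140, 19]) cube([567, 19, 378]);
  translate([0, 19, 19]) cube([19, 121, 378]);
  translate([548, 19, 19]) cube([19, 121, 378]);
}
translate([-1015, 0, 0]) {
  translate([0, 0, 638]) cube([935, 691, 49]);
  translate([75, 75, 0]) cylinder(h = 638, r = 33);
  translate([860, 75, 0]) cylinder(h = 638, r = 33);
  translate([75, 616, 0]) cylinder(h = 638, r = 33);
  translate([860, 616, 0]) cylinder(h = 638, r = 33);
}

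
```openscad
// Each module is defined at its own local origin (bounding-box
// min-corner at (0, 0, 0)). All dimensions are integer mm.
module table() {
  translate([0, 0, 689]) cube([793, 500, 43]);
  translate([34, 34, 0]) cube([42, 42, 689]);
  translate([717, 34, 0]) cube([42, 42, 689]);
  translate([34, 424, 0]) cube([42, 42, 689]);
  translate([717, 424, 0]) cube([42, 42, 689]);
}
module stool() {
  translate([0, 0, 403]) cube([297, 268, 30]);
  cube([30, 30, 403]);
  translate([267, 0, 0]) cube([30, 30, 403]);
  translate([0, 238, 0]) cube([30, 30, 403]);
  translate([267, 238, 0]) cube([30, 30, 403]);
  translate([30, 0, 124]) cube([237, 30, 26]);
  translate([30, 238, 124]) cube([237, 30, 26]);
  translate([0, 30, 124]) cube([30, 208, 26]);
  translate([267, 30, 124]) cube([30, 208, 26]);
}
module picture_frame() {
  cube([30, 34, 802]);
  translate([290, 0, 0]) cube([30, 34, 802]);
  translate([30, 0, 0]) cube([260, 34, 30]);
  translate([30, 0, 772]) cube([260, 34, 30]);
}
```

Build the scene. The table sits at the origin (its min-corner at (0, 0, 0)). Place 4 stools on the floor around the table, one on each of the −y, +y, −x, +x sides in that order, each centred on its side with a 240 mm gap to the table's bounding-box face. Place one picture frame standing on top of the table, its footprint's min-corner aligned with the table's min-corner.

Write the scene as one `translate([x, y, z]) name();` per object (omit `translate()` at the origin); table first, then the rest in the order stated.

table();
translate([248, -508, 0]) stool();
translate([248, 740, 0]) stool();
translate([-537, 116, 0]) stool();
translate([1033, 116, 0]) stool();
translate([0, 0, 732]) picture_frame();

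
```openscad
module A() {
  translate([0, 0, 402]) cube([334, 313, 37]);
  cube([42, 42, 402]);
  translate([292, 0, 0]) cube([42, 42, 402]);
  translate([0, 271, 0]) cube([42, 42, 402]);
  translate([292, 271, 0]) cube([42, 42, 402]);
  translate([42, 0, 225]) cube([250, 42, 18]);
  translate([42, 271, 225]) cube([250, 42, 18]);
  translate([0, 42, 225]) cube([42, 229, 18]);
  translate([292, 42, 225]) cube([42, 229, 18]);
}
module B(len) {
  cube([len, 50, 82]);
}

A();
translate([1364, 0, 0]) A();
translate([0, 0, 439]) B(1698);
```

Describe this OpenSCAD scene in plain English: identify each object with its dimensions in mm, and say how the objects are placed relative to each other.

A is a simple wooden stool: a rectangular seat 334 mm (x) by 313 mm (y), 37 mm thick, top face at z = 439 mm, on four square legs, each 42×42 mm in cross-section. The legs rest on z = 0, each flush with a corner of the seat. Four stretchers, 42 mm wide and 18 mm tall, connect adjacent legs with their undersides at z = 225 mm, each running between the inner faces of the legs it joins and aligned with the legs' outer faces on the other axis.

B is a rectangular beam 1698 mm long (x), 50 mm deep (y), 82 mm thick (z).

The beam spans the tops of two stools placed 1030 mm apart, resting at z = 439 mm.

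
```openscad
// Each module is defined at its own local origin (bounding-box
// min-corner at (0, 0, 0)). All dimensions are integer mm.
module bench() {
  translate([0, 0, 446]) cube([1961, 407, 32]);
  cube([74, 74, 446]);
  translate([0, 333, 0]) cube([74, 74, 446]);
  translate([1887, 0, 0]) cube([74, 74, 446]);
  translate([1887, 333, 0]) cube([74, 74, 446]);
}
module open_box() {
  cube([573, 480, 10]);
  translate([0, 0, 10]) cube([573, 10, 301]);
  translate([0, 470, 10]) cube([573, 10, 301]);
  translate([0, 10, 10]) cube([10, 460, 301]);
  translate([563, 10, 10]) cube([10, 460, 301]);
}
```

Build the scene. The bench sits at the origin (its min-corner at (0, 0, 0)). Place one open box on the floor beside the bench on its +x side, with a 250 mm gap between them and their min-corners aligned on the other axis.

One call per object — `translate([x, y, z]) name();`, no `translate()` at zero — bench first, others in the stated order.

bench();
translate([2211, 0, 0]) open_box();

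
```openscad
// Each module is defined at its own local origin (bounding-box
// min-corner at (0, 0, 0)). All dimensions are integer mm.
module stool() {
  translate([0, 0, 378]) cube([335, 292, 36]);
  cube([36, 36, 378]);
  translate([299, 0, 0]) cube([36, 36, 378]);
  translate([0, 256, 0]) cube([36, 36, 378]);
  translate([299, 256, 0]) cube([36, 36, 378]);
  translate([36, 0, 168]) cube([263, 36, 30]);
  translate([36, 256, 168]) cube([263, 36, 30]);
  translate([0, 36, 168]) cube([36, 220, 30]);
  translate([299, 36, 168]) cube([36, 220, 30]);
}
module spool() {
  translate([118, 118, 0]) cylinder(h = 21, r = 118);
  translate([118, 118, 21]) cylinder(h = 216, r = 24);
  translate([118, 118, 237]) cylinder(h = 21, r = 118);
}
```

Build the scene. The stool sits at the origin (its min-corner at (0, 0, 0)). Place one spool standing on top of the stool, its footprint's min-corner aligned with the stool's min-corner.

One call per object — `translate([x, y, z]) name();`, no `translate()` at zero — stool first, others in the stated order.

stool();
translate([0, 0, 414]) spool();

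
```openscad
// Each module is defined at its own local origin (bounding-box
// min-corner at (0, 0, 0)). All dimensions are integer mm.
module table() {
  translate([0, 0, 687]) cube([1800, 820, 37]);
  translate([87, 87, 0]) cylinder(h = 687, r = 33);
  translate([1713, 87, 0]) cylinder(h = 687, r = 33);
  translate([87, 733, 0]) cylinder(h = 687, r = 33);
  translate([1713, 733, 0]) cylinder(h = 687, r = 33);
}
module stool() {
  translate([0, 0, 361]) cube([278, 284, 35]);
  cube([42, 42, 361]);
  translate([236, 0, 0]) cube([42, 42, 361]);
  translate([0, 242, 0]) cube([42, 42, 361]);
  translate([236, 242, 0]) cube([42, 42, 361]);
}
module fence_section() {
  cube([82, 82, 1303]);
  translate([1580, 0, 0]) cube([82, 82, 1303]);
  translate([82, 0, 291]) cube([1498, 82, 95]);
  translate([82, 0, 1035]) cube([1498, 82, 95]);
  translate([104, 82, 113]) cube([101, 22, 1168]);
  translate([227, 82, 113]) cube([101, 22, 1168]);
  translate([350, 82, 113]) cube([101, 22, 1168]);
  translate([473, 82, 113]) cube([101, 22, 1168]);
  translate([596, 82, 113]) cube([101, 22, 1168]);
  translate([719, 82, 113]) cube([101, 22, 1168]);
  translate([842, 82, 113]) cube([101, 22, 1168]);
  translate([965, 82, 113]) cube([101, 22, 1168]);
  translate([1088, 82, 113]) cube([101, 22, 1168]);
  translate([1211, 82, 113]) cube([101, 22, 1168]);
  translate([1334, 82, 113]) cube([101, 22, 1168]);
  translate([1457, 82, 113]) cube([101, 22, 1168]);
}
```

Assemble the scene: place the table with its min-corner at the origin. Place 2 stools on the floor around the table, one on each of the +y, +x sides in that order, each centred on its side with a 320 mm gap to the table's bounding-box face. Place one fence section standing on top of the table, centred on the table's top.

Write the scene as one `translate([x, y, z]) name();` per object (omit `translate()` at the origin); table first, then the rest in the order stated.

table();
translate([761, 1140, 0]) stool();
translate([2120, 268, 0]) stool();
translate([69, 358, 724]) fence_section();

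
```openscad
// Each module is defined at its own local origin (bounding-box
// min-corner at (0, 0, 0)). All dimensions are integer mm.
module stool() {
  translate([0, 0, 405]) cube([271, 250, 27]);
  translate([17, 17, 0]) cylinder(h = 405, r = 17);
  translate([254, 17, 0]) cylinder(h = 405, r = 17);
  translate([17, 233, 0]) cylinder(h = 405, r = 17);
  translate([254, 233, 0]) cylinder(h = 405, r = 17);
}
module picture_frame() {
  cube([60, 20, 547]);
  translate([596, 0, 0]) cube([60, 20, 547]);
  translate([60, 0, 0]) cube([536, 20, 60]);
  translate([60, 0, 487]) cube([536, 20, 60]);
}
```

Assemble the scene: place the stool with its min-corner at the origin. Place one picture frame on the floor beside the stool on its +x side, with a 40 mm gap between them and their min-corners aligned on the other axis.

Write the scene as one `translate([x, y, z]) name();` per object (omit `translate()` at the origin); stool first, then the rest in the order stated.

stool();
translate([311, 0, 0]) picture_frame();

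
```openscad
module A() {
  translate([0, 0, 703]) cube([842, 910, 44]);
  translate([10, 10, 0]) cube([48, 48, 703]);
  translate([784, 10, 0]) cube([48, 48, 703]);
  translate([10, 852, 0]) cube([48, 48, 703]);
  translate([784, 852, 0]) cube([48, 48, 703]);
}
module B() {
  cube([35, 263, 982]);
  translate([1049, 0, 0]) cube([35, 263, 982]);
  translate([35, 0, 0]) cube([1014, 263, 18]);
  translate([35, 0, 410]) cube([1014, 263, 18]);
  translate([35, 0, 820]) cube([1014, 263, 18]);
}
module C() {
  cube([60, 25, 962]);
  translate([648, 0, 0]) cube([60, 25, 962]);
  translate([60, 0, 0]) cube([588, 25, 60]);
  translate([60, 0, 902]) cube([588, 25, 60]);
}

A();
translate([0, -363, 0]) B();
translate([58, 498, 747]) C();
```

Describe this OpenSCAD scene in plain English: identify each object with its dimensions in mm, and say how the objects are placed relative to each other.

A is a table: top 842 mm (x) × 910 mm (y), 44 mm thick, upper face at z = 747 mm, on four 48×48 mm square legs, each inset 10 mm from the nearest pair of top edges, running from z = 0 to the bottom of the top.

B is an open bookshelf. Two side panels, each 35 mm thick, 263 mm deep and 982 mm tall, stand 1084 mm apart (outside-to-outside). Between them sit 3 shelves, each 18 mm thick and 263 mm deep, spanning the full gap between the sides. The bottom shelf rests on the floor (its underside at z = 0) and the clear gap between one shelf's top and the next shelf's underside is 392 mm.

C is a rectangular picture frame lying in the x–z plane (depth along y). The opening is 588 mm wide (x) by 842 mm tall (z), surrounded by a border 60 mm wide on all four sides. The frame is 25 mm deep and is made of two full-height vertical stiles with two horizontal rails fitted between them.

The bookshelf is on the floor beside the table on its −y side. The picture frame is on top of the table.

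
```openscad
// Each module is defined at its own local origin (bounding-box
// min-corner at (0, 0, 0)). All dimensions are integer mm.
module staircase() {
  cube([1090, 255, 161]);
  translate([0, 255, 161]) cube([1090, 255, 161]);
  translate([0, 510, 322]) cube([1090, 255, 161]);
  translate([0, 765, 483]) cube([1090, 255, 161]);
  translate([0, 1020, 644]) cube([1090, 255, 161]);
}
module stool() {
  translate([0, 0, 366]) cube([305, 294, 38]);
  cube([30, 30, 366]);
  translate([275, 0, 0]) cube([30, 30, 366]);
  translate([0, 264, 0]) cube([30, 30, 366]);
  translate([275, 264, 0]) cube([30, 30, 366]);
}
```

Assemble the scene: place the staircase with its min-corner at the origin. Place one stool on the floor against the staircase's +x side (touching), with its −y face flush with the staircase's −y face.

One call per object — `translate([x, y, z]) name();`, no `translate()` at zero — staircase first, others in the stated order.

staircase();
translate([1090, 0, 0]) stool();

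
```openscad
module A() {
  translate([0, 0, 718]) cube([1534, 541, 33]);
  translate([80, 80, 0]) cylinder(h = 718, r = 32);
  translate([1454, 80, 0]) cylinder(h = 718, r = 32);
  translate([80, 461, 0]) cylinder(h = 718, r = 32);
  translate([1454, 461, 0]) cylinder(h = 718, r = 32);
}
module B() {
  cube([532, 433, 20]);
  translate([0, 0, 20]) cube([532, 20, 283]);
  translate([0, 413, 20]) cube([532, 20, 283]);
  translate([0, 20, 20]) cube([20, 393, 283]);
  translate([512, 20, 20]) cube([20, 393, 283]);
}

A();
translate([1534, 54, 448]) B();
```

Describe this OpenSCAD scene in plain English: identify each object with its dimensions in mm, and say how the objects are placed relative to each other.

A is a table: top 1534 mm (x) × 541 mm (y), 33 mm thick, upper face at z = 751 mm, on four round legs of 64 mm diameter, each leg's bounding box inset 48 mm from the nearest pair of top edges, running from z = 0 to the bottom of the top.

B is an open storage box with external size 532×433×303 mm and wall thickness 20 mm (the base is also 20 mm thick). The base covers the whole footprint; the four walls stand on the base, with the y-facing walls full-width and the x-facing walls fitting between their inner faces.

The open box is beside the table with their tops flush at z = 751.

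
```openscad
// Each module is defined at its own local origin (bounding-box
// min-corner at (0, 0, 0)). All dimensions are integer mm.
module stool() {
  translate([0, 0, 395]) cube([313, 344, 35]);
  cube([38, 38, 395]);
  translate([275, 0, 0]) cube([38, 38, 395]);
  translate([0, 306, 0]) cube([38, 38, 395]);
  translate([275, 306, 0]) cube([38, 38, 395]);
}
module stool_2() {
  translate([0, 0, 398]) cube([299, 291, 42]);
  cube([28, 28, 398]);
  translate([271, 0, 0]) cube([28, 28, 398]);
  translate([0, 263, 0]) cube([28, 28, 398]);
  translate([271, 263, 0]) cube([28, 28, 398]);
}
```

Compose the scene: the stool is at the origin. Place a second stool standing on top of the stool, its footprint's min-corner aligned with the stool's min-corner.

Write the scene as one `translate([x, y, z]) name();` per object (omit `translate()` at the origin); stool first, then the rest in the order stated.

stool();
translate([0, 0, 430]) stool_2();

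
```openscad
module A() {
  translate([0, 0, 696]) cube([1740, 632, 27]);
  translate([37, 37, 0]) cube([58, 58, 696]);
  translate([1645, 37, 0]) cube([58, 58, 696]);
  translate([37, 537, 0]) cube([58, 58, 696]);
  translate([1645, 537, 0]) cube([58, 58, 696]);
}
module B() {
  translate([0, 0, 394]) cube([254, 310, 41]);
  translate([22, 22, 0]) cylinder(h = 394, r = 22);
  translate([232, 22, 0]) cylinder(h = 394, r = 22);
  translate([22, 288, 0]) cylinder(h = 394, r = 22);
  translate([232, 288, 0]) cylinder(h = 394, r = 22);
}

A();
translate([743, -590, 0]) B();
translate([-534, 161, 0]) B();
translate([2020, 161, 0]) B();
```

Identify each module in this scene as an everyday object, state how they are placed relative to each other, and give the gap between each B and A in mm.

Each stool's nearest face is 280 mm from the table's bounding box.

A is a table. B is a stool. Three stools sit around the table at the −y, −x, +x sides. The gap between each stool and the table is 280 mm.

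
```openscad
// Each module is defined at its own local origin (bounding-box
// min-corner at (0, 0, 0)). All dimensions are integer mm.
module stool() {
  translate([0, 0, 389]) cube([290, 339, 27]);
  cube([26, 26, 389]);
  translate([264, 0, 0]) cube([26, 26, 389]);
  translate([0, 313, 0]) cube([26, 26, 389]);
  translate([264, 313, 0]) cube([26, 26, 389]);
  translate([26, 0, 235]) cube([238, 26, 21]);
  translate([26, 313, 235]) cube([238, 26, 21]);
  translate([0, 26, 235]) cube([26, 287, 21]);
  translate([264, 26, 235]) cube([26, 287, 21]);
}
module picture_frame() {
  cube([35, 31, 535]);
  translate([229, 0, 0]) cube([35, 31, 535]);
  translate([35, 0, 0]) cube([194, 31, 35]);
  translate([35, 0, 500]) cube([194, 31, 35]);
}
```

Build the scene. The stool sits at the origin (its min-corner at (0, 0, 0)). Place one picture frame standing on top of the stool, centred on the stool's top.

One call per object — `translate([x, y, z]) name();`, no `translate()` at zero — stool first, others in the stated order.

stool();
translate([13, 154, 416]) picture_frame();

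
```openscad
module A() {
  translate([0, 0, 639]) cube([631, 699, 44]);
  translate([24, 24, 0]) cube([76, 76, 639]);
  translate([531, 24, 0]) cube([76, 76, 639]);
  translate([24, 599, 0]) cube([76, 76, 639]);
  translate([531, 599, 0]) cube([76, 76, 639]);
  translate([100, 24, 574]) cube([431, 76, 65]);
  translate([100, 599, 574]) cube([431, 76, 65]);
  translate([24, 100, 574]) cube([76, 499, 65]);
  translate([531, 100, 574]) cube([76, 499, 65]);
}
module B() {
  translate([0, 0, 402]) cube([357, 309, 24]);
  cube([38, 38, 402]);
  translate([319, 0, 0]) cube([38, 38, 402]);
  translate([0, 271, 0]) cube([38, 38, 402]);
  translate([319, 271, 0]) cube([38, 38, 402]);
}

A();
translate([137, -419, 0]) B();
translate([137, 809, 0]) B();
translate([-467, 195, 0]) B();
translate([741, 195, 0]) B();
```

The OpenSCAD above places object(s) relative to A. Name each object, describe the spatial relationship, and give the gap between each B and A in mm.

Each stool's nearest face is 110 mm from the table's bounding box.

A is a table. B is a stool. Four stools sit around the table at the −y, +y, −x, +x sides. The gap between each stool and the table is 110 mm.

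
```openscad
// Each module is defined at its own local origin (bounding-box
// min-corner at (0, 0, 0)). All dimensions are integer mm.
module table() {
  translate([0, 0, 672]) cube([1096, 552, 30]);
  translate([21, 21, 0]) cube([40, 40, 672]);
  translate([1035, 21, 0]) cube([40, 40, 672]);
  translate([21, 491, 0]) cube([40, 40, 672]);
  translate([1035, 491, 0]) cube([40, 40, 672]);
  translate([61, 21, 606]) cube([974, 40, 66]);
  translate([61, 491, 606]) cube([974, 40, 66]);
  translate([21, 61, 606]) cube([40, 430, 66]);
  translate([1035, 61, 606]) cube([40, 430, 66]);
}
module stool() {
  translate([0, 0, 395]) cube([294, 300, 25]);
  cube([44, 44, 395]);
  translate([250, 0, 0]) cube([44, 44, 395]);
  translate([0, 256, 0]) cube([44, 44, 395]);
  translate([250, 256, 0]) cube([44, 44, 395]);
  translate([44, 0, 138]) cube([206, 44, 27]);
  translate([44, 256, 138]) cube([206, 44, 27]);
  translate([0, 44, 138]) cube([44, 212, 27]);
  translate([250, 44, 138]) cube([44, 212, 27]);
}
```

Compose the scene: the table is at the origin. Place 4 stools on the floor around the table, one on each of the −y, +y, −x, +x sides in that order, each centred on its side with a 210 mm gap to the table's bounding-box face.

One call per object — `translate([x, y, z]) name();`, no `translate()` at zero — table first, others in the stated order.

table();
translate([401, -510, 0]) stool();
translate([401, 762, 0]) stool();
translate([-504, 126, 0]) stool();
translate([1306, 126, 0]) stool();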